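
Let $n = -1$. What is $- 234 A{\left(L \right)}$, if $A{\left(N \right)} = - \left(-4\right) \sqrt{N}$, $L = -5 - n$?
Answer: $- 1872 i \approx - 1872.0 i$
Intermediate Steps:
$L = -4$ ($L = -5 - -1 = -5 + 1 = -4$)
$A{\left(N \right)} = 4 \sqrt{N}$
$- 234 A{\left(L \right)} = - 234 \cdot 4 \sqrt{-4} = - 234 \cdot 4 \cdot 2 i = - 234 \cdot 8 i = - 1872 i$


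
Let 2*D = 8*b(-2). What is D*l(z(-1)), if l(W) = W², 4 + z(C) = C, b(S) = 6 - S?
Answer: 800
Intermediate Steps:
z(C) = -4 + C
D = 32 (D = (8*(6 - 1*(-2)))/2 = (8*(6 + 2))/2 = (8*8)/2 = (½)*64 = 32)
D*l(z(-1)) = 32*(-4 - 1)² = 32*(-5)² = 32*25 = 800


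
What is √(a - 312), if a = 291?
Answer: I*√21 ≈ 4.5826*I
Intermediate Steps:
√(a - 312) = √(291 - 312) = √(-21) = I*√21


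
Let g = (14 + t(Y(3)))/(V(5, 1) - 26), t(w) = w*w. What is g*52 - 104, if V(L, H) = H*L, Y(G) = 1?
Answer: -988/7 ≈ -141.14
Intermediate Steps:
t(w) = w²
g = -5/7 (g = (14 + 1²)/(1*5 - 26) = (14 + 1)/(5 - 26) = 15/(-21) = 15*(-1/21) = -5/7 ≈ -0.71429)
g*52 - 104 = -5/7*52 - 104 = -260/7 - 104 = -988/7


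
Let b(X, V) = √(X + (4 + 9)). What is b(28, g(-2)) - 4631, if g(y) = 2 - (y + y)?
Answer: -4631 + √41 ≈ -4624.6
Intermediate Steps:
g(y) = 2 - 2*y
b(X, V) = √(13 + X) (b(X, V) = √(X + 13) = √(13 + X))
b(28, g(-2)) - 4631 = √(13 + 28) - 4631 = √41 - 4631 = -4631 + √41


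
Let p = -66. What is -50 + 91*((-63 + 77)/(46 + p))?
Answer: -1137/10 ≈ -113.70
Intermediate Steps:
-50 + 91*((-63 + 77)/(46 + p)) = -50 + 91*((-63 + 77)/(46 - 66)) = -50 + 91*(14/(-20)) = -50 + 91*(14*(-1/20)) = -50 + 91*(-7/10) = -50 - 637/10 = -1137/10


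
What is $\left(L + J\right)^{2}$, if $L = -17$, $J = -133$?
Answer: $22500$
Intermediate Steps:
$\left(L + J\right)^{2} = \left(-17 - 133\right)^{2} = \left(-150\right)^{2} = 22500$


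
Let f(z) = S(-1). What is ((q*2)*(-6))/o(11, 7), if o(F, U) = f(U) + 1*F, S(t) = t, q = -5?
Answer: 6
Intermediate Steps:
f(z) = -1
o(F, U) = -1 + F (o(F, U) = -1 + 1*F = -1 + F)
((q*2)*(-6))/o(11, 7) = (-5*2*(-6))/(-1 + 11) = -10*(-6)/10 = 60*(1/10) = 6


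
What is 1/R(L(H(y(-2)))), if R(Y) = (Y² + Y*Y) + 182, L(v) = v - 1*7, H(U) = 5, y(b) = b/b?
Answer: 1/190 ≈ 0.0052632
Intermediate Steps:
y(b) = 1
L(v) = -7 + v (L(v) = v - 7 = -7 + v)
R(Y) = 182 + 2*Y² (R(Y) = (Y² + Y²) + 182 = 2*Y² + 182 = 182 + 2*Y²)
1/R(L(H(y(-2)))) = 1/(182 + 2*(-7 + 5)²) = 1/(182 + 2*(-2)²) = 1/(182 + 2*4) = 1/(182 + 8) = 1/190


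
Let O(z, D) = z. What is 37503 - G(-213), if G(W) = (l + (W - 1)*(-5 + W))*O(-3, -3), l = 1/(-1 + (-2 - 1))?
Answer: 709833/4 ≈ 1.7746e+5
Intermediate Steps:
l = -1/4 (l = 1/(-1 - 3) = 1/(-4) = -1/4 ≈ -0.25000)
G(W) = 3/4 - 3*(-1 + W)*(-5 + W) (G(W) = (-1/4 + (W - 1)*(-5 + W))*(-3) = (-1/4 + (-1 + W)*(-5 + W))*(-3) = 3/4 - 3*(-1 + W)*(-5 + W))
37503 - G(-213) = 37503 - (-57/4 - 3*(-213)**2 + 18*(-213)) = 37503 - (-57/4 - 3*45369 - 3834) = 37503 - (-57/4 - 136107 - 3834) = 37503 - 1*(-559821/4) = 37503 + 559821/4 = 709833/4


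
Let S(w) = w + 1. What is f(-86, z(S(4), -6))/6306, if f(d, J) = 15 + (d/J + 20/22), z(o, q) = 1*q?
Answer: 499/104049 ≈ 0.0047958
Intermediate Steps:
S(w) = 1 + w
z(o, q) = q
f(d, J) = 175/11 + d/J (f(d, J) = 15 + (d/J + 20*(1/22)) = 15 + (d/J + 10/11) = 15 + (10/11 + d/J) = 175/11 + d/J)
f(-86, z(S(4), -6))/6306 = (175/11 - 86/(-6))/6306 = (175/11 - 86*(-⅙))*(1/6306) = (175/11 + 43/3)*(1/6306) = (998/33)*(1/6306) = 499/104049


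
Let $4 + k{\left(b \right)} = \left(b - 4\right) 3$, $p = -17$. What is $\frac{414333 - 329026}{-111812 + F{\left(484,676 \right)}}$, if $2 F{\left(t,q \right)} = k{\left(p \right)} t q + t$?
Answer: $- \frac{85307}{11072234} \approx -0.0077046$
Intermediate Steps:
$k{\left(b \right)} = -16 + 3 b$ ($k{\left(b \right)} = -4 + \left(b - 4\right) 3 = -4 + \left(-4 + b\right) 3 = -4 + \left(-12 + 3 b\right) = -16 + 3 b$)
$F{\left(t,q \right)} = \frac{t}{2} - \frac{67 q t}{2}$ ($F{\left(t,q \right)} = \frac{\left(-16 + 3 \left(-17\right)\right) t q + t}{2} = \frac{\left(-16 - 51\right) t q + t}{2} = \frac{- 67 t q + t}{2} = \frac{- 67 q t + t}{2} = \frac{t - 67 q t}{2} = \frac{t}{2} - \frac{67 q t}{2}$)
$\frac{414333 - 329026}{-111812 + F{\left(484,676 \right)}} = \frac{414333 - 329026}{-111812 + \frac{1}{2} \cdot 484 \left(1 - 45292\right)} = \frac{85307}{-111812 + \frac{1}{2} \cdot 484 \left(1 - 45292\right)} = \frac{85307}{-111812 + \frac{1}{2} \cdot 484 \left(-45291\right)} = \frac{85307}{-111812 - 10960422} = \frac{85307}{-11072234} = 85307 \left(- \frac{1}{11072234}\right) = - \frac{85307}{11072234}$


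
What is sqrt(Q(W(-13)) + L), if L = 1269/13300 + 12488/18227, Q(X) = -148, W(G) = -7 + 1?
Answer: I*sqrt(86516483122898367)/24241910 ≈ 12.133*I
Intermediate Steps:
W(G) = -6
L = 189220463/242419100 (L = 1269*(1/13300) + 12488*(1/18227) = 1269/13300 + 12488/18227 = 189220463/242419100 ≈ 0.78055)
sqrt(Q(W(-13)) + L) = sqrt(-148 + 189220463/242419100) = sqrt(-35688806337/242419100) = I*sqrt(86516483122898367)/24241910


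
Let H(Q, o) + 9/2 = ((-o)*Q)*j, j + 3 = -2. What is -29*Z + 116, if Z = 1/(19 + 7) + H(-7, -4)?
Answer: -49590/13 ≈ -3814.6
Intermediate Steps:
j = -5 (j = -3 - 2 = -5)
H(Q, o) = -9/2 + 5*Q*o (H(Q, o) = -9/2 + ((-o)*Q)*(-5) = -9/2 - Q*o*(-5) = -9/2 + 5*Q*o)
Z = 1762/13 (Z = 1/(19 + 7) + (-9/2 + 5*(-7)*(-4)) = 1/26 + (-9/2 + 140) = 1/26 + 271/2 = 1762/13 ≈ 135.54)
-29*Z + 116 = -29*1762/13 + 116 = -51098/13 + 116 = -49590/13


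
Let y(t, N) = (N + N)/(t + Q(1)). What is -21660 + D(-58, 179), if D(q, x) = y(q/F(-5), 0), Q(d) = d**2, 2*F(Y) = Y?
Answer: -21660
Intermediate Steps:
F(Y) = Y/2
y(t, N) = 2*N/(1 + t) (y(t, N) = (N + N)/(t + 1**2) = (2*N)/(t + 1) = (2*N)/(1 + t) = 2*N/(1 + t))
D(q, x) = 0 (D(q, x) = 2*0/(1 + q/(((1/2)*(-5)))) = 2*0/(1 + q/(-5/2)) = 2*0/(1 + q*(-2/5)) = 2*0/(1 - 2*q/5) = 0)
-21660 + D(-58, 179) = -21660 + 0 = -21660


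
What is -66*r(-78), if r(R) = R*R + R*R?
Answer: -803088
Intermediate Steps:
r(R) = 2*R² (r(R) = R² + R² = 2*R²)
-66*r(-78) = -132*(-78)² = -132*6084 = -66*12168 = -803088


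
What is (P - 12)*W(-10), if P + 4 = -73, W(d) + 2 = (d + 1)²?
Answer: -7031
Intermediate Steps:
W(d) = -2 + (1 + d)² (W(d) = -2 + (d + 1)² = -2 + (1 + d)²)
P = -77 (P = -4 - 73 = -77)
(P - 12)*W(-10) = (-77 - 12)*(-2 + (1 - 10)²) = -89*(-2 + (-9)²) = -89*(-2 + 81) = -89*79 = -7031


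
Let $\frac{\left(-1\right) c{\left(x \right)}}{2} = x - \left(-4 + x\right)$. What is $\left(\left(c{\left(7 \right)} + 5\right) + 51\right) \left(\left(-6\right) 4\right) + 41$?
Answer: $-1111$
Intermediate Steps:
$c{\left(x \right)} = -8$ ($c{\left(x \right)} = - 2 \left(x - \left(-4 + x\right)\right) = \left(-2\right) 4 = -8$)
$\left(\left(c{\left(7 \right)} + 5\right) + 51\right) \left(\left(-6\right) 4\right) + 41 = \left(\left(-8 + 5\right) + 51\right) \left(\left(-6\right) 4\right) + 41 = \left(-3 + 51\right) \left(-24\right) + 41 = 48 \left(-24\right) + 41 = -1152 + 41 = -1111$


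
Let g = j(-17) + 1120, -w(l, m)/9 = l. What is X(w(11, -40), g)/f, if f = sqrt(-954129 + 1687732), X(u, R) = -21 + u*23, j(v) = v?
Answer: -2298*sqrt(733603)/733603 ≈ -2.6830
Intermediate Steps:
w(l, m) = -9*l
g = 1103 (g = -17 + 1120 = 1103)
X(u, R) = -21 + 23*u
f = sqrt(733603) ≈ 856.51
X(w(11, -40), g)/f = (-21 + 23*(-9*11))/(sqrt(733603)) = (-21 + 23*(-99))*(sqrt(733603)/733603) = (-21 - 2277)*(sqrt(733603)/733603) = -2298*sqrt(733603)/733603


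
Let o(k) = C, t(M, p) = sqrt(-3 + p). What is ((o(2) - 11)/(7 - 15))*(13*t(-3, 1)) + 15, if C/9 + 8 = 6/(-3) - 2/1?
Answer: 15 + 1547*I*sqrt(2)/8 ≈ 15.0 + 273.47*I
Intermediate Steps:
C = -108 (C = -72 + 9*(6/(-3) - 2/1) = -72 + 9*(6*(-1/3) - 2*1) = -72 + 9*(-2 - 2) = -72 + 9*(-4) = -72 - 36 = -108)
o(k) = -108
((o(2) - 11)/(7 - 15))*(13*t(-3, 1)) + 15 = ((-108 - 11)/(7 - 15))*(13*sqrt(-3 + 1)) + 15 = (-119/(-8))*(13*sqrt(-2)) + 15 = (-119*(-1/8))*(13*(I*sqrt(2))) + 15 = 119*(13*I*sqrt(2))/8 + 15 = 1547*I*sqrt(2)/8 + 15 = 15 + 1547*I*sqrt(2)/8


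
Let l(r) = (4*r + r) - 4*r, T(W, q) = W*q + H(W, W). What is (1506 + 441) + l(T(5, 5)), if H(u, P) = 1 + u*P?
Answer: 1998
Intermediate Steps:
H(u, P) = 1 + P*u
T(W, q) = 1 + W**2 + W*q (T(W, q) = W*q + (1 + W*W) = W*q + (1 + W**2) = 1 + W**2 + W*q)
l(r) = r (l(r) = 5*r - 4*r = r)
(1506 + 441) + l(T(5, 5)) = (1506 + 441) + (1 + 5**2 + 5*5) = 1947 + (1 + 25 + 25) = 1947 + 51 = 1998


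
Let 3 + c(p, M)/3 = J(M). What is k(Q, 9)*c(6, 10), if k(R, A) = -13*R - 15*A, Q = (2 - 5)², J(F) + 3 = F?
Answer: -3024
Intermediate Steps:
J(F) = -3 + F
c(p, M) = -18 + 3*M (c(p, M) = -9 + 3*(-3 + M) = -9 + (-9 + 3*M) = -18 + 3*M)
Q = 9 (Q = (-3)² = 9)
k(R, A) = -15*A - 13*R
k(Q, 9)*c(6, 10) = (-15*9 - 13*9)*(-18 + 3*10) = (-135 - 117)*(-18 + 30) = -252*12 = -3024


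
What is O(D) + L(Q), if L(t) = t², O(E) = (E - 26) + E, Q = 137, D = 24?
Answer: 18791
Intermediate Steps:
O(E) = -26 + 2*E (O(E) = (-26 + E) + E = -26 + 2*E)
O(D) + L(Q) = (-26 + 2*24) + 137² = (-26 + 48) + 18769 = 22 + 18769 = 18791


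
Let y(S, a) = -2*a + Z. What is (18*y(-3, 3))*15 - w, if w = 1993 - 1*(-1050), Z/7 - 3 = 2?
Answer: 4787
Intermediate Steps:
Z = 35 (Z = 21 + 7*2 = 21 + 14 = 35)
y(S, a) = 35 - 2*a (y(S, a) = -2*a + 35 = 35 - 2*a)
w = 3043 (w = 1993 + 1050 = 3043)
(18*y(-3, 3))*15 - w = (18*(35 - 2*3))*15 - 1*3043 = (18*(35 - 6))*15 - 3043 = (18*29)*15 - 3043 = 522*15 - 3043 = 7830 - 3043 = 4787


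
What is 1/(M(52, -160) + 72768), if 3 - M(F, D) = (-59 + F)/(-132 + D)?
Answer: 292/21249125 ≈ 1.3742e-5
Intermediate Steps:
M(F, D) = 3 - (-59 + F)/(-132 + D)
1/(M(52, -160) + 72768) = 1/((-337 - 1*52 + 3*(-160))/(-132 - 160) + 72768) = 1/((-337 - 52 - 480)/(-292) + 72768) = 1/(-1/292*(-869) + 72768) = 1/(869/292 + 72768) = 1/(21249125/292) = 292/21249125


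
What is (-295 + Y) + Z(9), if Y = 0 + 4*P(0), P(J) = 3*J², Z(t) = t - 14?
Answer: -300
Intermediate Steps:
Z(t) = -14 + t
Y = 0 (Y = 0 + 4*(3*0²) = 0 + 4*(3*0) = 0 + 4*0 = 0 + 0 = 0)
(-295 + Y) + Z(9) = (-295 + 0) + (-14 + 9) = -295 - 5 = -300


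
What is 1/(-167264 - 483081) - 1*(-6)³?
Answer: 140474519/650345 ≈ 216.00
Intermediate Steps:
1/(-167264 - 483081) - 1*(-6)³ = 1/(-650345) - 1*(-216) = -1/650345 + 216 = 140474519/650345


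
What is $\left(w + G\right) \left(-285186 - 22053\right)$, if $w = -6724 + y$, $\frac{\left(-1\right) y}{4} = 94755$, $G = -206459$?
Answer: $181947857517$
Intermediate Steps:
$y = -379020$ ($y = \left(-4\right) 94755 = -379020$)
$w = -385744$ ($w = -6724 - 379020 = -385744$)
$\left(w + G\right) \left(-285186 - 22053\right) = \left(-385744 - 206459\right) \left(-285186 - 22053\right) = \left(-592203\right) \left(-307239\right) = 181947857517$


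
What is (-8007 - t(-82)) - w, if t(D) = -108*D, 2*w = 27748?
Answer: -30737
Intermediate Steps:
w = 13874 (w = (½)*27748 = 13874)
(-8007 - t(-82)) - w = (-8007 - (-108)*(-82)) - 1*13874 = (-8007 - 1*8856) - 13874 = (-8007 - 8856) - 13874 = -16863 - 13874 = -30737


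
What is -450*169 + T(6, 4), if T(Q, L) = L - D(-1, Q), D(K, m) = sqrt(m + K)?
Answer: -76046 - sqrt(5) ≈ -76048.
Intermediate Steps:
D(K, m) = sqrt(K + m)
T(Q, L) = L - sqrt(-1 + Q)
-450*169 + T(6, 4) = -450*169 + (4 - sqrt(-1 + 6)) = -76050 + (4 - sqrt(5)) = -76046 - sqrt(5)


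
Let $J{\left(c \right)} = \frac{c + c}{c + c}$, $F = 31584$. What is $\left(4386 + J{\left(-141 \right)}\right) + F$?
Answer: $35971$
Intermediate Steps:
$J{\left(c \right)} = 1$ ($J{\left(c \right)} = \frac{2 c}{2 c} = 2 c \frac{1}{2 c} = 1$)
$\left(4386 + J{\left(-141 \right)}\right) + F = \left(4386 + 1\right) + 31584 = 4387 + 31584 = 35971$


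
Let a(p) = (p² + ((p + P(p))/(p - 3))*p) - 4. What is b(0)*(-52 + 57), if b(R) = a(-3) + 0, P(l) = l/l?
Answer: 20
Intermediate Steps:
P(l) = 1
a(p) = -4 + p² + p*(1 + p)/(-3 + p) (a(p) = (p² + ((p + 1)/(p - 3))*p) - 4 = (p² + ((1 + p)/(-3 + p))*p) - 4 = (p² + p*(1 + p)/(-3 + p)) - 4 = -4 + p² + p*(1 + p)/(-3 + p))
b(R) = 4 (b(R) = (12 + (-3)³ - 3*(-3) - 2*(-3)²)/(-3 - 3) + 0 = (12 - 27 + 9 - 2*9)/(-6) + 0 = -(12 - 27 + 9 - 18)/6 + 0 = -⅙*(-24) + 0 = 4 + 0 = 4)
b(0)*(-52 + 57) = 4*(-52 + 57) = 4*5 = 20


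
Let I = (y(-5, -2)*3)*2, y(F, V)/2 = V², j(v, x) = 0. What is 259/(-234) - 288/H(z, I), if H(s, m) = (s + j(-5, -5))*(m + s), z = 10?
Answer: -54403/33930 ≈ -1.6034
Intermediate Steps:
y(F, V) = 2*V²
I = 48 (I = ((2*(-2)²)*3)*2 = ((2*4)*3)*2 = (8*3)*2 = 24*2 = 48)
H(s, m) = s*(m + s) (H(s, m) = (s + 0)*(m + s) = s*(m + s))
259/(-234) - 288/H(z, I) = 259/(-234) - 288*1/(10*(48 + 10)) = 259*(-1/234) - 288/(10*58) = -259/234 - 288/580 = -259/234 - 288*1/580 = -259/234 - 72/145 = -54403/33930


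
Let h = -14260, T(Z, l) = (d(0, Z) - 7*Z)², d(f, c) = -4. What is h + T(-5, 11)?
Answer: -13299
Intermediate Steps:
T(Z, l) = (-4 - 7*Z)²
h + T(-5, 11) = -14260 + (4 + 7*(-5))² = -14260 + (4 - 35)² = -14260 + (-31)² = -14260 + 961 = -13299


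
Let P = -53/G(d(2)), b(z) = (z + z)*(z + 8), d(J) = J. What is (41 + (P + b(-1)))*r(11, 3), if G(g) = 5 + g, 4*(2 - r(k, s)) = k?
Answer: -102/7 ≈ -14.571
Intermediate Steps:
b(z) = 2*z*(8 + z) (b(z) = (2*z)*(8 + z) = 2*z*(8 + z))
r(k, s) = 2 - k/4
P = -53/7 (P = -53/(5 + 2) = -53/7 ≈ -7.5714)
(41 + (P + b(-1)))*r(11, 3) = (41 + (-53/7 + 2*(-1)*(8 - 1)))*(2 - ¼*11) = (41 + (-53/7 + 2*(-1)*7))*(2 - 11/4) = (41 + (-53/7 - 14))*(-¾) = (41 - 151/7)*(-¾) = (136/7)*(-¾) = -102/7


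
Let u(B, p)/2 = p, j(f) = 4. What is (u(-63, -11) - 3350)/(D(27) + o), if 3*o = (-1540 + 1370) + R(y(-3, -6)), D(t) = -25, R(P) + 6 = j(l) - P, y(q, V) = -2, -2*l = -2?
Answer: 10116/245 ≈ 41.290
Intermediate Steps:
l = 1 (l = -½*(-2) = 1)
u(B, p) = 2*p
R(P) = -2 - P (R(P) = -6 + (4 - P) = -2 - P)
o = -170/3 (o = ((-1540 + 1370) + (-2 - 1*(-2)))/3 = (-170 + (-2 + 2))/3 = (-170 + 0)/3 = (⅓)*(-170) = -170/3 ≈ -56.667)
(u(-63, -11) - 3350)/(D(27) + o) = (2*(-11) - 3350)/(-25 - 170/3) = (-22 - 3350)/(-245/3) = -3372*(-3/245) = 10116/245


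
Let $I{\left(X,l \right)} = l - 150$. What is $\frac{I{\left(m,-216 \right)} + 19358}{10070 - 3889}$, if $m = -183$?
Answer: $\frac{18992}{6181} \approx 3.0726$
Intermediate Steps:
$I{\left(X,l \right)} = -150 + l$
$\frac{I{\left(m,-216 \right)} + 19358}{10070 - 3889} = \frac{\left(-150 - 216\right) + 19358}{10070 - 3889} = \frac{-366 + 19358}{6181} = 18992 \cdot \frac{1}{6181} = \frac{18992}{6181}$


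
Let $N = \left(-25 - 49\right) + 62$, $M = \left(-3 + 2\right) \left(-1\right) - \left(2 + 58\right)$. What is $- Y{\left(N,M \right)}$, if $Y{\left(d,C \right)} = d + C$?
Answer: $71$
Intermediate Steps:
$M = -59$ ($M = \left(-1\right) \left(-1\right) - 60 = 1 - 60 = -59$)
$N = -12$ ($N = -74 + 62 = -12$)
$Y{\left(d,C \right)} = C + d$
$- Y{\left(N,M \right)} = - (-59 - 12) = \left(-1\right) \left(-71\right) = 71$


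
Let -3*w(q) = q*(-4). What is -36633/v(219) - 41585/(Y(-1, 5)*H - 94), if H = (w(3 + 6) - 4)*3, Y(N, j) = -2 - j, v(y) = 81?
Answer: -2076487/7074 ≈ -293.54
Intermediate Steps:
w(q) = 4*q/3 (w(q) = -q*(-4)/3 = -(-4)*q/3 = 4*q/3)
H = 24 (H = (4*(3 + 6)/3 - 4)*3 = ((4/3)*9 - 4)*3 = (12 - 4)*3 = 8*3 = 24)
-36633/v(219) - 41585/(Y(-1, 5)*H - 94) = -36633/81 - 41585/((-2 - 1*5)*24 - 94) = -36633*1/81 - 41585/((-2 - 5)*24 - 94) = -12211/27 - 41585/(-7*24 - 94) = -12211/27 - 41585/(-168 - 94) = -12211/27 - 41585/(-262) = -12211/27 - 41585*(-1/262) = -12211/27 + 41585/262 = -2076487/7074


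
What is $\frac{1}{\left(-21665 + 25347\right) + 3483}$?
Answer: $\frac{1}{7165} \approx 0.00013957$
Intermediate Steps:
$\frac{1}{\left(-21665 + 25347\right) + 3483} = \frac{1}{3682 + 3483} = \frac{1}{7165}$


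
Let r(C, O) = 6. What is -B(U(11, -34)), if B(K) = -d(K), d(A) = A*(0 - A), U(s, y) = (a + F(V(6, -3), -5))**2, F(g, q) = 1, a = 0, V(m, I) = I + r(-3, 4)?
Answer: -1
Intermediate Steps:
V(m, I) = 6 + I (V(m, I) = I + 6 = 6 + I)
U(s, y) = 1 (U(s, y) = (0 + 1)**2 = 1**2 = 1)
d(A) = -A**2 (d(A) = A*(-A) = -A**2)
B(K) = K**2 (B(K) = -(-1)*K**2 = K**2)
-B(U(11, -34)) = -1*1**2 = -1*1 = -1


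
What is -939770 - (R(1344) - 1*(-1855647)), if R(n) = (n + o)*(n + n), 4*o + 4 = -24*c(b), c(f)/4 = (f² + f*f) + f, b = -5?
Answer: -3502361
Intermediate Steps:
c(f) = 4*f + 8*f² (c(f) = 4*((f² + f*f) + f) = 4*((f² + f²) + f) = 4*(2*f² + f) = 4*(f + 2*f²) = 4*f + 8*f²)
o = -1081 (o = -1 + (-96*(-5)*(1 + 2*(-5)))/4 = -1 + (-96*(-5)*(1 - 10))/4 = -1 + (-96*(-5)*(-9))/4 = -1 + (-24*180)/4 = -1 + (¼)*(-4320) = -1 - 1080 = -1081)
R(n) = 2*n*(-1081 + n) (R(n) = (n - 1081)*(n + n) = (-1081 + n)*(2*n) = 2*n*(-1081 + n))
-939770 - (R(1344) - 1*(-1855647)) = -939770 - (2*1344*(-1081 + 1344) - 1*(-1855647)) = -939770 - (2*1344*263 + 1855647) = -939770 - (706944 + 1855647) = -939770 - 1*2562591 = -939770 - 2562591 = -3502361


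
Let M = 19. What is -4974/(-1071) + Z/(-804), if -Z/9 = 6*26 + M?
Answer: 631769/95676 ≈ 6.6032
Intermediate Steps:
Z = -1575 (Z = -9*(6*26 + 19) = -9*(156 + 19) = -9*175 = -1575)
-4974/(-1071) + Z/(-804) = -4974/(-1071) - 1575/(-804) = -4974*(-1/1071) - 1575*(-1/804) = 1658/357 + 525/268 = 631769/95676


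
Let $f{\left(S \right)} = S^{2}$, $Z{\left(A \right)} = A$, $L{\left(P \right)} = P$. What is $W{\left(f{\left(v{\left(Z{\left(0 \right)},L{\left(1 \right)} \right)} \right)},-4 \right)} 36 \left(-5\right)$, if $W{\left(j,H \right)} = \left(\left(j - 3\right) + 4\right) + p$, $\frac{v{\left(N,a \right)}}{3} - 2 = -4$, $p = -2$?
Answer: $-6300$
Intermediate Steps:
$v{\left(N,a \right)} = -6$ ($v{\left(N,a \right)} = 6 + 3 \left(-4\right) = 6 - 12 = -6$)
$W{\left(j,H \right)} = -1 + j$ ($W{\left(j,H \right)} = \left(\left(j - 3\right) + 4\right) - 2 = \left(\left(-3 + j\right) + 4\right) - 2 = \left(1 + j\right) - 2 = -1 + j$)
$W{\left(f{\left(v{\left(Z{\left(0 \right)},L{\left(1 \right)} \right)} \right)},-4 \right)} 36 \left(-5\right) = \left(-1 + \left(-6\right)^{2}\right) 36 \left(-5\right) = \left(-1 + 36\right) 36 \left(-5\right) = 35 \cdot 36 \left(-5\right) = 1260 \left(-5\right) = -6300$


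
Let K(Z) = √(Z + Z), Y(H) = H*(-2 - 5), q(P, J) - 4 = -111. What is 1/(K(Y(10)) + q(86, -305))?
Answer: -107/11589 - 2*I*√35/11589 ≈ -0.0092329 - 0.001021*I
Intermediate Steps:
q(P, J) = -107 (q(P, J) = 4 - 111 = -107)
Y(H) = -7*H (Y(H) = H*(-7) = -7*H)
K(Z) = √2*√Z (K(Z) = √(2*Z) = √2*√Z)
1/(K(Y(10)) + q(86, -305)) = 1/(√2*√(-7*10) - 107) = 1/(√2*√(-70) - 107) = 1/(√2*(I*√70) - 107) = 1/(2*I*√35 - 107) = 1/(-107 + 2*I*√35)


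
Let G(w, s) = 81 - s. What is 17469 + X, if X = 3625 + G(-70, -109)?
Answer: 21284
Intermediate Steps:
X = 3815 (X = 3625 + (81 - 1*(-109)) = 3625 + (81 + 109) = 3625 + 190 = 3815)
17469 + X = 17469 + 3815 = 21284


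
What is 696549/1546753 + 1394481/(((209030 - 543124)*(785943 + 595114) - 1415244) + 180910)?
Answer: 321388401746300715/713678163036876076 ≈ 0.45033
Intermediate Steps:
696549/1546753 + 1394481/(((209030 - 543124)*(785943 + 595114) - 1415244) + 180910) = 696549*(1/1546753) + 1394481/((-334094*1381057 - 1415244) + 180910) = 696549/1546753 + 1394481/((-461402857358 - 1415244) + 180910) = 696549/1546753 + 1394481/(-461404272602 + 180910) = 696549/1546753 + 1394481/(-461404091692) = 696549/1546753 + 1394481*(-1/461404091692) = 696549/1546753 - 1394481/461404091692 = 321388401746300715/713678163036876076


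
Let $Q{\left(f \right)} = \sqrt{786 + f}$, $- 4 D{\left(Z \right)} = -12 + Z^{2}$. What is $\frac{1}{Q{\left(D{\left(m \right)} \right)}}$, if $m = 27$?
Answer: $\frac{2 \sqrt{2427}}{2427} \approx 0.040597$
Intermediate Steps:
$D{\left(Z \right)} = 3 - \frac{Z^{2}}{4}$ ($D{\left(Z \right)} = - \frac{-12 + Z^{2}}{4} = 3 - \frac{Z^{2}}{4}$)
$\frac{1}{Q{\left(D{\left(m \right)} \right)}} = \frac{1}{\sqrt{786 + \left(3 - \frac{27^{2}}{4}\right)}} = \frac{1}{\sqrt{786 + \left(3 - \frac{729}{4}\right)}} = \frac{1}{\sqrt{786 - \frac{717}{4}}} = \frac{1}{\sqrt{\frac{2427}{4}}} = \frac{1}{\frac{1}{2} \sqrt{2427}} = \frac{2 \sqrt{2427}}{2427}$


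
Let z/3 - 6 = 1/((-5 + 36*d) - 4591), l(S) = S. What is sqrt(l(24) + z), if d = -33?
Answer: 5*sqrt(1561198)/964 ≈ 6.4807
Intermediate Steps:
z = 34703/1928 (z = 18 + 3/((-5 + 36*(-33)) - 4591) = 18 + 3/((-5 - 1188) - 4591) = 18 + 3/(-1193 - 4591) = 18 + 3/(-5784) = 18 + 3*(-1/5784) = 18 - 1/1928 = 34703/1928 ≈ 17.999)
sqrt(l(24) + z) = sqrt(24 + 34703/1928) = sqrt(80975/1928) = 5*sqrt(1561198)/964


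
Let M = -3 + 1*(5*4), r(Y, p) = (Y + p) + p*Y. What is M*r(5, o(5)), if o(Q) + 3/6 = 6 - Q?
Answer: 136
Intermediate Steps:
o(Q) = 11/2 - Q (o(Q) = -½ + (6 - Q) = 11/2 - Q)
r(Y, p) = Y + p + Y*p (r(Y, p) = (Y + p) + Y*p = Y + p + Y*p)
M = 17 (M = -3 + 1*20 = -3 + 20 = 17)
M*r(5, o(5)) = 17*(5 + (11/2 - 1*5) + 5*(11/2 - 1*5)) = 17*(5 + (11/2 - 5) + 5*(11/2 - 5)) = 17*(5 + ½ + 5*(½)) = 17*(5 + ½ + 5/2) = 17*8 = 136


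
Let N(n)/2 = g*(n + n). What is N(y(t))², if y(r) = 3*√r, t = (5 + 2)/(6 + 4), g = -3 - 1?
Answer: 8064/5 ≈ 1612.8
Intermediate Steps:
g = -4
t = 7/10 ≈ 0.70000
N(n) = -16*n (N(n) = 2*(-4*(n + n)) = 2*(-8*n) = -16*n)
N(y(t))² = (-48*√(7/10))² = (-48*√70/10)² = (-24*√70/5)² = 8064/5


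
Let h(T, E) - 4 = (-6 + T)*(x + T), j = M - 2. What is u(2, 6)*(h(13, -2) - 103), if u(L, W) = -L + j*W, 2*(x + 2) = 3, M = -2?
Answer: 299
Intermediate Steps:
x = -½ (x = -2 + (½)*3 = -2 + 3/2 = -½ ≈ -0.50000)
j = -4 (j = -2 - 2 = -4)
u(L, W) = -L - 4*W
h(T, E) = 4 + (-6 + T)*(-½ + T)
u(2, 6)*(h(13, -2) - 103) = (-1*2 - 4*6)*((7 + 13² - 13/2*13) - 103) = (-2 - 24)*((7 + 169 - 169/2) - 103) = -26*(183/2 - 103) = -26*(-23/2) = 299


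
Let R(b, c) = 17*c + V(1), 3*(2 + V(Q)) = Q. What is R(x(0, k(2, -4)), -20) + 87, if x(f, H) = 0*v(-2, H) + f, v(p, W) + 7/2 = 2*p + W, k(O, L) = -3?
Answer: -764/3 ≈ -254.67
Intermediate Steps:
V(Q) = -2 + Q/3
v(p, W) = -7/2 + W + 2*p (v(p, W) = -7/2 + (2*p + W) = -7/2 + (W + 2*p) = -7/2 + W + 2*p)
x(f, H) = f (x(f, H) = 0*(-7/2 + H + 2*(-2)) + f = 0*(-7/2 + H - 4) + f = 0*(-15/2 + H) + f = 0 + f = f)
R(b, c) = -5/3 + 17*c (R(b, c) = 17*c + (-2 + (⅓)*1) = 17*c + (-2 + ⅓) = 17*c - 5/3 = -5/3 + 17*c)
R(x(0, k(2, -4)), -20) + 87 = (-5/3 + 17*(-20)) + 87 = (-5/3 - 340) + 87 = -1025/3 + 87 = -764/3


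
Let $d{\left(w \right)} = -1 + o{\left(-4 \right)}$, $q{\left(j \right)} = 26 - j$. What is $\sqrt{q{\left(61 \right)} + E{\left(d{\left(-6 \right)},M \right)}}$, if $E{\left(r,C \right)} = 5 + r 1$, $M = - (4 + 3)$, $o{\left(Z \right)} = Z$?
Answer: $i \sqrt{35} \approx 5.9161 i$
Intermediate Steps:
$d{\left(w \right)} = -5$ ($d{\left(w \right)} = -1 - 4 = -5$)
$M = -7$ ($M = \left(-1\right) 7 = -7$)
$E{\left(r,C \right)} = 5 + r$
$\sqrt{q{\left(61 \right)} + E{\left(d{\left(-6 \right)},M \right)}} = \sqrt{\left(26 - 61\right) + \left(5 - 5\right)} = \sqrt{\left(26 - 61\right) + 0} = \sqrt{-35 + 0} = \sqrt{-35} = i \sqrt{35}$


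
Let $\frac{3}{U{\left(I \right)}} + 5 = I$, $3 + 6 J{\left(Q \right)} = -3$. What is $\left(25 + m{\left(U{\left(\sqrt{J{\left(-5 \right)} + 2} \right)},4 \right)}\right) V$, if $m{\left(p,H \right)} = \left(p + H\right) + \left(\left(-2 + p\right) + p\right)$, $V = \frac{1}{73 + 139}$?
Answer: $\frac{99}{848} \approx 0.11675$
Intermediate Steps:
$J{\left(Q \right)} = -1$ ($J{\left(Q \right)} = - \frac{1}{2} + \frac{1}{6} \left(-3\right) = - \frac{1}{2} - \frac{1}{2} = -1$)
$V = \frac{1}{212} \approx 0.004717$
$U{\left(I \right)} = \frac{3}{-5 + I}$
$m{\left(p,H \right)} = -2 + H + 3 p$ ($m{\left(p,H \right)} = \left(H + p\right) + \left(-2 + 2 p\right) = -2 + H + 3 p$)
$\left(25 + m{\left(U{\left(\sqrt{J{\left(-5 \right)} + 2} \right)},4 \right)}\right) V = \left(25 + \left(-2 + 4 + 3 \frac{3}{-5 + \sqrt{-1 + 2}}\right)\right) \frac{1}{212} = \left(25 + \left(-2 + 4 + 3 \frac{3}{-5 + \sqrt{1}}\right)\right) \frac{1}{212} = \left(25 + \left(-2 + 4 + 3 \frac{3}{-5 + 1}\right)\right) \frac{1}{212} = \left(25 + \left(-2 + 4 + 3 \frac{3}{-4}\right)\right) \frac{1}{212} = \left(25 + \left(-2 + 4 + 3 \cdot 3 \left(- \frac{1}{4}\right)\right)\right) \frac{1}{212} = \left(25 + \left(-2 + 4 + 3 \left(- \frac{3}{4}\right)\right)\right) \frac{1}{212} = \left(25 - \frac{1}{4}\right) \frac{1}{212} = \frac{99}{4} \cdot \frac{1}{212} = \frac{99}{848}$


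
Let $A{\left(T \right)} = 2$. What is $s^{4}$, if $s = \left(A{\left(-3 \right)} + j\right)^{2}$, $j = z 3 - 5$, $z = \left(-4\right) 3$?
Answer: $5352009260481$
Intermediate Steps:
$z = -12$
$j = -41$ ($j = \left(-12\right) 3 - 5 = -36 - 5 = -41$)
$s = 1521$ ($s = \left(2 - 41\right)^{2} = \left(-39\right)^{2} = 1521$)
$s^{4} = 1521^{4} = 5352009260481$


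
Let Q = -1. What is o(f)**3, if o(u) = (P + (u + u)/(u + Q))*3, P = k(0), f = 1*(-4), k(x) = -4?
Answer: -46656/125 ≈ -373.25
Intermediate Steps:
f = -4
P = -4
o(u) = -12 + 6*u/(-1 + u) (o(u) = (-4 + (u + u)/(u - 1))*3 = (-4 + (2*u)/(-1 + u))*3 = (-4 + 2*u/(-1 + u))*3 = -12 + 6*u/(-1 + u))
o(f)**3 = (6*(2 - 1*(-4))/(-1 - 4))**3 = (6*(2 + 4)/(-5))**3 = (6*(-1/5)*6)**3 = (-36/5)**3 = -46656/125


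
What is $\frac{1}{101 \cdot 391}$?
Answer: $\frac{1}{39491} \approx 2.5322 \cdot 10^{-5}$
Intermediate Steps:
$\frac{1}{101 \cdot 391} = \frac{1}{39491}$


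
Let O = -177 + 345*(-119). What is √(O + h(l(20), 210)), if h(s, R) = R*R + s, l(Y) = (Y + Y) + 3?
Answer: √2911 ≈ 53.954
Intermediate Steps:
l(Y) = 3 + 2*Y (l(Y) = 2*Y + 3 = 3 + 2*Y)
O = -41232 (O = -177 - 41055 = -41232)
h(s, R) = s + R² (h(s, R) = R² + s = s + R²)
√(O + h(l(20), 210)) = √(-41232 + ((3 + 2*20) + 210²)) = √(-41232 + ((3 + 40) + 44100)) = √(-41232 + (43 + 44100)) = √(-41232 + 44143) = √2911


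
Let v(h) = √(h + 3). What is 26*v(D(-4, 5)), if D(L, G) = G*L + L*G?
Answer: 26*I*√37 ≈ 158.15*I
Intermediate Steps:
D(L, G) = 2*G*L (D(L, G) = G*L + G*L = 2*G*L)
v(h) = √(3 + h)
26*v(D(-4, 5)) = 26*√(3 + 2*5*(-4)) = 26*√(3 - 40) = 26*√(-37) = 26*(I*√37) = 26*I*√37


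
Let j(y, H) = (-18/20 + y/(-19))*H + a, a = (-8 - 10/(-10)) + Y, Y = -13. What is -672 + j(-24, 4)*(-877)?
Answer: 1481434/95 ≈ 15594.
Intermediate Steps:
a = -20 (a = (-8 - 10/(-10)) - 13 = (-8 - 10*(-⅒)) - 13 = (-8 + 1) - 13 = -7 - 13 = -20)
j(y, H) = -20 + H*(-9/10 - y/19) (j(y, H) = (-18/20 + y/(-19))*H - 20 = (-18*1/20 + y*(-1/19))*H - 20 = (-9/10 - y/19)*H - 20 = H*(-9/10 - y/19) - 20 = -20 + H*(-9/10 - y/19))
-672 + j(-24, 4)*(-877) = -672 + (-20 - 9/10*4 - 1/19*4*(-24))*(-877) = -672 + (-20 - 18/5 + 96/19)*(-877) = -672 - 1762/95*(-877) = -672 + 1545274/95 = 1481434/95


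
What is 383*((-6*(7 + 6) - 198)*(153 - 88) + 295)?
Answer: -6758035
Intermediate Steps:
383*((-6*(7 + 6) - 198)*(153 - 88) + 295) = 383*((-6*13 - 198)*65 + 295) = 383*((-78 - 198)*65 + 295) = 383*(-276*65 + 295) = 383*(-17940 + 295) = 383*(-17645) = -6758035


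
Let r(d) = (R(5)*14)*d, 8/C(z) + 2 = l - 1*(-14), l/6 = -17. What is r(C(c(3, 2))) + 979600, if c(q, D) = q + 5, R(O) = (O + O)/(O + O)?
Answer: 44081944/45 ≈ 9.7960e+5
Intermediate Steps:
l = -102 (l = 6*(-17) = -102)
R(O) = 1 (R(O) = (2*O)/((2*O)) = (2*O)*(1/(2*O)) = 1)
c(q, D) = 5 + q
C(z) = -4/45 (C(z) = 8/(-2 + (-102 - 1*(-14))) = 8/(-2 + (-102 + 14)) = 8/(-2 - 88) = 8/(-90) = 8*(-1/90) = -4/45)
r(d) = 14*d (r(d) = (1*14)*d = 14*d)
r(C(c(3, 2))) + 979600 = 14*(-4/45) + 979600 = -56/45 + 979600 = 44081944/45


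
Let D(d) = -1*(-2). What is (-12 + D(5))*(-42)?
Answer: 420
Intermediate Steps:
D(d) = 2
(-12 + D(5))*(-42) = (-12 + 2)*(-42) = -10*(-42) = 420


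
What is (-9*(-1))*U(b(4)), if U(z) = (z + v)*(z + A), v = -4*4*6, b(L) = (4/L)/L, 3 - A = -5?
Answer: -113751/16 ≈ -7109.4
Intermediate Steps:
A = 8 (A = 3 - 1*(-5) = 3 + 5 = 8)
b(L) = 4/L²
v = -96 (v = -16*6 = -96)
U(z) = (-96 + z)*(8 + z) (U(z) = (z - 96)*(z + 8) = (-96 + z)*(8 + z))
(-9*(-1))*U(b(4)) = (-9*(-1))*(-768 + (4/4²)² - 352/4²) = 9*(-768 + (4*(1/16))² - 352/16) = 9*(-768 + (¼)² - 88*¼) = 9*(-768 + 1/16 - 22) = 9*(-12639/16) = -113751/16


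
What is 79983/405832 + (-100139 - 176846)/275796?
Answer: -22587596263/27981710568 ≈ -0.80723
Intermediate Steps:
79983/405832 + (-100139 - 176846)/275796 = 79983*(1/405832) - 276985*1/275796 = 79983/405832 - 276985/275796 = -22587596263/27981710568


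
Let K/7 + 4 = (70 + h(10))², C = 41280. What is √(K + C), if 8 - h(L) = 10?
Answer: 6*√2045 ≈ 271.33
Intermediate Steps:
h(L) = -2 (h(L) = 8 - 1*10 = 8 - 10 = -2)
K = 32340 (K = -28 + 7*(70 - 2)² = -28 + 7*68² = -28 + 7*4624 = -28 + 32368 = 32340)
√(K + C) = √(32340 + 41280) = √73620 = 6*√2045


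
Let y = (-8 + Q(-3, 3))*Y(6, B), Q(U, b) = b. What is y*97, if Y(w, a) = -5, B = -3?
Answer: 2425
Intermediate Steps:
y = 25 (y = (-8 + 3)*(-5) = -5*(-5) = 25)
y*97 = 25*97 = 2425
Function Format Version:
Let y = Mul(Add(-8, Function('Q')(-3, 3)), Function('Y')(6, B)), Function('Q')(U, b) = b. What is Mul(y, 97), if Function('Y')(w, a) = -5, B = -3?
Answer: 2425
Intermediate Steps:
y = 25 (y = Mul(Add(-8, 3), -5) = Mul(-5, -5) = 25)
Mul(y, 97) = Mul(25, 97) = 2425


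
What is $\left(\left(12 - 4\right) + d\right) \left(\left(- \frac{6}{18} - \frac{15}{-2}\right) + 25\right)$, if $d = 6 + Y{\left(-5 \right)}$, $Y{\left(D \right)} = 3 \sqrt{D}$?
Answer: $\frac{1351}{3} + \frac{193 i \sqrt{5}}{2} \approx 450.33 + 215.78 i$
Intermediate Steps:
$d = 6 + 3 i \sqrt{5}$ ($d = 6 + 3 \sqrt{-5} = 6 + 3 i \sqrt{5} \approx 6.0 + 6.7082 i$)
$\left(\left(12 - 4\right) + d\right) \left(\left(- \frac{6}{18} - \frac{15}{-2}\right) + 25\right) = \left(\left(12 - 4\right) + \left(6 + 3 i \sqrt{5}\right)\right) \left(\left(- \frac{6}{18} - \frac{15}{-2}\right) + 25\right) = \left(8 + \left(6 + 3 i \sqrt{5}\right)\right) \left(\left(\left(-6\right) \frac{1}{18} - - \frac{15}{2}\right) + 25\right) = \left(14 + 3 i \sqrt{5}\right) \left(\left(- \frac{1}{3} + \frac{15}{2}\right) + 25\right) = \left(14 + 3 i \sqrt{5}\right) \left(\frac{43}{6} + 25\right) = \left(14 + 3 i \sqrt{5}\right) \frac{193}{6} = \frac{1351}{3} + \frac{193 i \sqrt{5}}{2}$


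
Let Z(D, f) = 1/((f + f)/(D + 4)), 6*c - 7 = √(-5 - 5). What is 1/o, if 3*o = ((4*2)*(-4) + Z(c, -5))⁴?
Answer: 38880000/(1951 + I*√10)⁴ ≈ 2.6834e-6 - 1.7398e-8*I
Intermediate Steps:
c = 7/6 + I*√10/6 (c = 7/6 + √(-5 - 5)/6 = 7/6 + √(-10)/6 = 7/6 + (I*√10)/6 = 7/6 + I*√10/6 ≈ 1.1667 + 0.52705*I)
Z(D, f) = (4 + D)/(2*f) (Z(D, f) = 1/((2*f)/(4 + D)) = 1/(2*f/(4 + D)) = (4 + D)/(2*f))
o = (-1951/60 - I*√10/60)⁴/3 (o = ((4*2)*(-4) + (½)*(4 + (7/6 + I*√10/6))/(-5))⁴/3 = (8*(-4) + (½)*(-⅕)*(31/6 + I*√10/6))⁴/3 = (-32 + (-31/60 - I*√10/60))⁴/3 = (-1951/60 - I*√10/60)⁴/3 ≈ 3.7265e+5 + 2416.0*I)
1/o = 1/((1951 + I*√10)⁴/38880000) = 38880000/(1951 + I*√10)⁴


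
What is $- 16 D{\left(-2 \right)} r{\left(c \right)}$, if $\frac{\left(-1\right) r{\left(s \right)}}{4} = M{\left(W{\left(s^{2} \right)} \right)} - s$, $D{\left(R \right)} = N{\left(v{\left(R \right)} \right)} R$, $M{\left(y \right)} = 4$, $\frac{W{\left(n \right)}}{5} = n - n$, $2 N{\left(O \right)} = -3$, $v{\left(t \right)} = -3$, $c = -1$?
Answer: $960$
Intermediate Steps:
$N{\left(O \right)} = - \frac{3}{2}$ ($N{\left(O \right)} = \frac{1}{2} \left(-3\right) = - \frac{3}{2}$)
$W{\left(n \right)} = 0$ ($W{\left(n \right)} = 5 \left(n - n\right) = 5 \cdot 0 = 0$)
$D{\left(R \right)} = - \frac{3 R}{2}$
$r{\left(s \right)} = -16 + 4 s$ ($r{\left(s \right)} = - 4 \left(4 - s\right) = -16 + 4 s$)
$- 16 D{\left(-2 \right)} r{\left(c \right)} = - 16 \left(\left(- \frac{3}{2}\right) \left(-2\right)\right) \left(-16 + 4 \left(-1\right)\right) = \left(-16\right) 3 \left(-16 - 4\right) = \left(-48\right) \left(-20\right) = 960$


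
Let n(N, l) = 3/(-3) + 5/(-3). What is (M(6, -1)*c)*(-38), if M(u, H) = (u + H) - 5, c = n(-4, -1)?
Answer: 0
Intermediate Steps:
n(N, l) = -8/3 (n(N, l) = 3*(-⅓) + 5*(-⅓) = -1 - 5/3 = -8/3)
c = -8/3 ≈ -2.6667
M(u, H) = -5 + H + u (M(u, H) = (H + u) - 5 = -5 + H + u)
(M(6, -1)*c)*(-38) = ((-5 - 1 + 6)*(-8/3))*(-38) = (0*(-8/3))*(-38) = 0*(-38) = 0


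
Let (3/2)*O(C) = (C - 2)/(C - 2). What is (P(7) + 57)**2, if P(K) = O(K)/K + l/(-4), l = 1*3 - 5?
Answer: 5851561/1764 ≈ 3317.2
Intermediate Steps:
O(C) = 2/3 (O(C) = 2*((C - 2)/(C - 2))/3 = 2*((-2 + C)/(-2 + C))/3 = (2/3)*1 = 2/3)
l = -2 (l = 3 - 5 = -2)
P(K) = 1/2 + 2/(3*K) (P(K) = 2/(3*K) - 2/(-4) = 2/(3*K) - 2*(-1/4) = 2/(3*K) + 1/2 = 1/2 + 2/(3*K))
(P(7) + 57)**2 = ((1/6)*(4 + 3*7)/7 + 57)**2 = ((1/6)*(1/7)*(4 + 21) + 57)**2 = ((1/6)*(1/7)*25 + 57)**2 = (25/42 + 57)**2 = (2419/42)**2 = 5851561/1764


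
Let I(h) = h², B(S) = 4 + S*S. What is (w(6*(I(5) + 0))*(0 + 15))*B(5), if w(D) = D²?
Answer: 9787500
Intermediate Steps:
B(S) = 4 + S²
(w(6*(I(5) + 0))*(0 + 15))*B(5) = ((6*(5² + 0))²*(0 + 15))*(4 + 5²) = ((6*(25 + 0))²*15)*(4 + 25) = ((6*25)²*15)*29 = (150²*15)*29 = (22500*15)*29 = 337500*29 = 9787500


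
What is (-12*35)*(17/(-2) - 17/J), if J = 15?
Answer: 4046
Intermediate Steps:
(-12*35)*(17/(-2) - 17/J) = (-12*35)*(17/(-2) - 17/15) = -420*(17*(-½) - 17*1/15) = -420*(-17/2 - 17/15) = -420*(-289/30) = 4046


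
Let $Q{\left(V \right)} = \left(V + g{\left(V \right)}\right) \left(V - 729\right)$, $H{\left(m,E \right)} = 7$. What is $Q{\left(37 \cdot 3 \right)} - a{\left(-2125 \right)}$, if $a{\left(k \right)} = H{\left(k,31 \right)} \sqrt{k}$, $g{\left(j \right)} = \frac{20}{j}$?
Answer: $- \frac{2542246}{37} - 35 i \sqrt{85} \approx -68709.0 - 322.68 i$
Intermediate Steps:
$a{\left(k \right)} = 7 \sqrt{k}$
$Q{\left(V \right)} = \left(-729 + V\right) \left(V + \frac{20}{V}\right)$ ($Q{\left(V \right)} = \left(V + \frac{20}{V}\right) \left(V - 729\right) = \left(V + \frac{20}{V}\right) \left(-729 + V\right) = \left(-729 + V\right) \left(V + \frac{20}{V}\right)$)
$Q{\left(37 \cdot 3 \right)} - a{\left(-2125 \right)} = \left(20 + \left(37 \cdot 3\right)^{2} - \frac{14580}{37 \cdot 3} - 729 \cdot 37 \cdot 3\right) - 7 \sqrt{-2125} = \left(20 + 111^{2} - \frac{14580}{111} - 80919\right) - 7 \cdot 5 i \sqrt{85} = \left(20 + 12321 - \frac{4860}{37} - 80919\right) - 35 i \sqrt{85} = - \frac{2542246}{37} - 35 i \sqrt{85}$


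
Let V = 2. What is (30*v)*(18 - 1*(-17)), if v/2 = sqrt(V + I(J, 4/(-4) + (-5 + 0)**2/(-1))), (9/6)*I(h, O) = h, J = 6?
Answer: 2100*sqrt(6) ≈ 5143.9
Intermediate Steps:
I(h, O) = 2*h/3
v = 2*sqrt(6) (v = 2*sqrt(2 + (2/3)*6) = 2*sqrt(2 + 4) = 2*sqrt(6) ≈ 4.8990)
(30*v)*(18 - 1*(-17)) = (30*(2*sqrt(6)))*(18 - 1*(-17)) = (60*sqrt(6))*(18 + 17) = (60*sqrt(6))*35 = 2100*sqrt(6)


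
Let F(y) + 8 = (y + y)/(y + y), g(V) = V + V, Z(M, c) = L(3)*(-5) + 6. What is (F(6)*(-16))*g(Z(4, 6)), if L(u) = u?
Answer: -2016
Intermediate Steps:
Z(M, c) = -9 (Z(M, c) = 3*(-5) + 6 = -15 + 6 = -9)
g(V) = 2*V
F(y) = -7 (F(y) = -8 + (y + y)/(y + y) = -8 + (2*y)/((2*y)) = -8 + (2*y)*(1/(2*y)) = -8 + 1 = -7)
(F(6)*(-16))*g(Z(4, 6)) = (-7*(-16))*(2*(-9)) = 112*(-18) = -2016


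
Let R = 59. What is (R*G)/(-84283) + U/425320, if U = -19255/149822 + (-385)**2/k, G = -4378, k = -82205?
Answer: 54122362497349847749/17659955549071430224 ≈ 3.0647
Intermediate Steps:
U = -4758044645/2463223502 (U = -19255/149822 + (-385)**2/(-82205) = -19255*1/149822 + 148225*(-1/82205) = -19255/149822 - 29645/16441 = -4758044645/2463223502 ≈ -1.9316)
(R*G)/(-84283) + U/425320 = (59*(-4378))/(-84283) - 4758044645/2463223502/425320 = -258302*(-1/84283) - 4758044645/2463223502*1/425320 = 258302/84283 - 951608929/209531643974128 = 54122362497349847749/17659955549071430224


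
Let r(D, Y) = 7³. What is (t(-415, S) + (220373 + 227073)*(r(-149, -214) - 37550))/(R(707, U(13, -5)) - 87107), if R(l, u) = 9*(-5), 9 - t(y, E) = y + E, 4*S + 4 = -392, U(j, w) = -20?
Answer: 16648122799/87152 ≈ 1.9102e+5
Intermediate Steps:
S = -99 (S = -1 + (¼)*(-392) = -1 - 98 = -99)
t(y, E) = 9 - E - y (t(y, E) = 9 - (y + E) = 9 - (E + y) = 9 + (-E - y) = 9 - E - y)
R(l, u) = -45
r(D, Y) = 343
(t(-415, S) + (220373 + 227073)*(r(-149, -214) - 37550))/(R(707, U(13, -5)) - 87107) = ((9 - 1*(-99) - 1*(-415)) + (220373 + 227073)*(343 - 37550))/(-45 - 87107) = ((9 + 99 + 415) + 447446*(-37207))/(-87152) = (523 - 16648123322)*(-1/87152) = -16648122799*(-1/87152) = 16648122799/87152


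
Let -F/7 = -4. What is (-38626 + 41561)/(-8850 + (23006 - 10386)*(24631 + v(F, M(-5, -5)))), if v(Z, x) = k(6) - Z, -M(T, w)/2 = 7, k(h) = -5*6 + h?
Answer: 587/62035626 ≈ 9.4623e-6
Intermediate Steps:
k(h) = -30 + h
M(T, w) = -14 (M(T, w) = -2*7 = -14)
F = 28 (F = -7*(-4) = 28)
v(Z, x) = -24 - Z (v(Z, x) = (-30 + 6) - Z = -24 - Z)
(-38626 + 41561)/(-8850 + (23006 - 10386)*(24631 + v(F, M(-5, -5)))) = (-38626 + 41561)/(-8850 + (23006 - 10386)*(24631 + (-24 - 1*28))) = 2935/(-8850 + 12620*(24631 + (-24 - 28))) = 2935/(-8850 + 12620*(24631 - 52)) = 2935/(-8850 + 12620*24579) = 2935/(-8850 + 310186980) = 2935/310178130 = 2935*(1/310178130) = 587/62035626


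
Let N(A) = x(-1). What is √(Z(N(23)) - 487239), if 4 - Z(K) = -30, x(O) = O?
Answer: I*√487205 ≈ 698.0*I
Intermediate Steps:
N(A) = -1
Z(K) = 34 (Z(K) = 4 - 1*(-30) = 4 + 30 = 34)
√(Z(N(23)) - 487239) = √(34 - 487239) = √(-487205) = I*√487205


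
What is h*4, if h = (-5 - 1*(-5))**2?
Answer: 0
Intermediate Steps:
h = 0 (h = (-5 + 5)**2 = 0**2 = 0)
h*4 = 0*4 = 0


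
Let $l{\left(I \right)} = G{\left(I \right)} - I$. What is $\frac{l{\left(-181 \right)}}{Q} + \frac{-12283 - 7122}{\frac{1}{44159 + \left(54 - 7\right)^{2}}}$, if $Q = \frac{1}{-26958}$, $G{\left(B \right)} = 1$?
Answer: $-904677396$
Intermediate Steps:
$Q = - \frac{1}{26958} \approx -3.7095 \cdot 10^{-5}$
$l{\left(I \right)} = 1 - I$
$\frac{l{\left(-181 \right)}}{Q} + \frac{-12283 - 7122}{\frac{1}{44159 + \left(54 - 7\right)^{2}}} = \frac{1 - -181}{- \frac{1}{26958}} + \frac{-12283 - 7122}{\frac{1}{44159 + \left(54 - 7\right)^{2}}} = \left(1 + 181\right) \left(-26958\right) - \frac{19405}{\frac{1}{44159 + 47^{2}}} = 182 \left(-26958\right) - \frac{19405}{\frac{1}{44159 + 2209}} = -4906356 - \frac{19405}{\frac{1}{46368}} = -4906356 - 19405 \frac{1}{\frac{1}{46368}} = -4906356 - 899771040 = -904677396$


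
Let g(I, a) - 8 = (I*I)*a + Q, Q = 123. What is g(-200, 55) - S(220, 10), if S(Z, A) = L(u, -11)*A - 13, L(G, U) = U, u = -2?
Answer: 2200254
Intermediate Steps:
S(Z, A) = -13 - 11*A (S(Z, A) = -11*A - 13 = -13 - 11*A)
g(I, a) = 131 + a*I² (g(I, a) = 8 + ((I*I)*a + 123) = 8 + (I²*a + 123) = 8 + (a*I² + 123) = 8 + (123 + a*I²) = 131 + a*I²)
g(-200, 55) - S(220, 10) = (131 + 55*(-200)²) - (-13 - 11*10) = (131 + 55*40000) - (-13 - 110) = (131 + 2200000) - 1*(-123) = 2200131 + 123 = 2200254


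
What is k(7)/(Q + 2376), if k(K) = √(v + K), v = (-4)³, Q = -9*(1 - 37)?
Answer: I*√57/2700 ≈ 0.0027962*I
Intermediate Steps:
Q = 324 (Q = -9*(-36) = 324)
v = -64
k(K) = √(-64 + K)
k(7)/(Q + 2376) = √(-64 + 7)/(324 + 2376) = √(-57)/2700 = (I*√57)*(1/2700) = I*√57/2700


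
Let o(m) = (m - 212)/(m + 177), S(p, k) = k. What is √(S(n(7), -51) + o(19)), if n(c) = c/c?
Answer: I*√10189/14 ≈ 7.21*I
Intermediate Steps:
n(c) = 1
o(m) = (-212 + m)/(177 + m)
√(S(n(7), -51) + o(19)) = √(-51 + (-212 + 19)/(177 + 19)) = √(-51 - 193/196) = √(-10189/196) = I*√10189/14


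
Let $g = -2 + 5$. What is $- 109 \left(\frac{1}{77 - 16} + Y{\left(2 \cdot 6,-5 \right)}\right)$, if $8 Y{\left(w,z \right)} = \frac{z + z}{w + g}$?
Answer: $\frac{5341}{732} \approx 7.2964$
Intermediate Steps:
$g = 3$
$Y{\left(w,z \right)} = \frac{z}{4 \left(3 + w\right)}$ ($Y{\left(w,z \right)} = \frac{\left(z + z\right) \frac{1}{w + 3}}{8} = \frac{2 z \frac{1}{3 + w}}{8} = \frac{z}{4 \left(3 + w\right)}$)
$- 109 \left(\frac{1}{77 - 16} + Y{\left(2 \cdot 6,-5 \right)}\right) = - 109 \left(\frac{1}{77 - 16} + \frac{1}{4} \left(-5\right) \frac{1}{3 + 2 \cdot 6}\right) = - 109 \left(\frac{1}{61} + \frac{1}{4} \left(-5\right) \frac{1}{3 + 12}\right) = - 109 \left(\frac{1}{61} + \frac{1}{4} \left(-5\right) \frac{1}{15}\right) = - 109 \left(\frac{1}{61} - \frac{1}{12}\right) = \left(-109\right) \left(- \frac{49}{732}\right) = \frac{5341}{732}$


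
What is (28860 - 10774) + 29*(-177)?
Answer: 12953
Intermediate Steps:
(28860 - 10774) + 29*(-177) = 18086 - 5133 = 12953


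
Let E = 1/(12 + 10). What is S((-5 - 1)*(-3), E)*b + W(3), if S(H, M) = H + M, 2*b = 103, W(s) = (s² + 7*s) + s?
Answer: 42343/44 ≈ 962.34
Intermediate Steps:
W(s) = s² + 8*s
b = 103/2 (b = (½)*103 = 103/2 ≈ 51.500)
E = 1/22 ≈ 0.045455
S((-5 - 1)*(-3), E)*b + W(3) = ((-5 - 1)*(-3) + 1/22)*(103/2) + 3*(8 + 3) = (-6*(-3) + 1/22)*(103/2) + 3*11 = (18 + 1/22)*(103/2) + 33 = (397/22)*(103/2) + 33 = 40891/44 + 33 = 42343/44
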